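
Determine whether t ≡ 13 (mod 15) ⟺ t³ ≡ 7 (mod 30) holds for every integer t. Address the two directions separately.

(⇒) fails; (⇐) holds.

Forward direction. This fails: take t = 28. Then 28 ≡ 13 (mod 15), but 28³ = 21952 ≡ 22 (mod 30), not 7.

Converse. The residues r modulo 30 with r³ ≡ 7 (mod 30) are exactly {13}, and each is ≡ 13 (mod 15).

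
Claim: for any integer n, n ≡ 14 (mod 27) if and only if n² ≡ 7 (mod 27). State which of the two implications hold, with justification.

(⟹) Suppose n ≡ 14 (mod 27). Write n = 27j + 14. Then (27j + 14)² = 729j² + 756j + 196 = 27(27j² + 28j + 7) + 7, so n² ≡ 7 (mod 27).

(⟸) This fails: take n = 13. Then 13² = 169 ≡ 7 (mod 27), yet 13 ≡ 13 (mod 27), not 14.

The forward direction holds; the converse fails.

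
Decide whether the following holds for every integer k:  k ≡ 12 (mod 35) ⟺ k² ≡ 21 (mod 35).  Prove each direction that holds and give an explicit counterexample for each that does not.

(⟹) This fails: take k = 12. Then 12 ≡ 12 (mod 35), but 12² = 144 ≡ 4 (mod 35), not 21.

(⟸) This fails: take k = 14. Then 14² = 196 ≡ 21 (mod 35), yet 14 ≡ 14 (mod 35), not 12.

Neither direction holds.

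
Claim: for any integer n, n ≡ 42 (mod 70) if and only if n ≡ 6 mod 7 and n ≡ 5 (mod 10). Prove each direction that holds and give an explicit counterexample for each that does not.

(⇒) fails and (⇐) fails.

(⇒) This fails: n = 42 gives 42 ≡ 42 (mod 70) but 42 ≡ 0 (mod 7), so the conjunction on the right does not hold.

(⇐) This fails: n = 55 satisfies both congruences on the right (55 ≡ 6 mod 7 and 55 ≡ 5 mod 10) yet 55 ≡ 55 (mod 70), not 42.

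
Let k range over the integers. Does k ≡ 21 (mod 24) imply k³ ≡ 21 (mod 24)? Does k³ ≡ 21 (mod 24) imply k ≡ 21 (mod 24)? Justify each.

Both implications hold.

(⟹) Suppose k ≡ 21 (mod 24). Write k = 24j + 21. Then (24j + 21)³ = 13824j³ + 36288j² + 31752j + 9261 = 24(576j³ + 1512j² + 1323j + 385) + 21, so k³ ≡ 21 (mod 24).

(⟸) Conversely, suppose k³ ≡ 21 (mod 24). The only residue r in {0, …, 23} with r³ ≡ 21 (mod 24) is r = 21, so k ≡ 21 (mod 24).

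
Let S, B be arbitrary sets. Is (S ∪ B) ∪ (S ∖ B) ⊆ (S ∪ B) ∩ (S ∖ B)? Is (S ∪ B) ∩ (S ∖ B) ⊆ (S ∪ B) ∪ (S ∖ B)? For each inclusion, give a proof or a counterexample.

(⊆) fails; (⊇) holds.

(⟹) This inclusion fails. Take S = ∅, B = {1}; then 1 ∈ (S ∪ B) ∪ (S ∖ B) but 1 ∉ (S ∪ B) ∩ (S ∖ B).

(⟸) Let x ∈ (S ∪ B) ∩ (S ∖ B). Then x ∈ S and x ∉ B, from which x ∈ (S ∪ B) ∪ (S ∖ B).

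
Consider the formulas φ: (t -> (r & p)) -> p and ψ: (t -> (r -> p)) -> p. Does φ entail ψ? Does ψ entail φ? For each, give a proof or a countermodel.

[⇒] This fails. Under p = F, t = T, r = F, the left side is true but the right side is false.

[⇐] Assume the antecedent. If p is true, (t -> (r & p)) -> p reduces to true regardless of the other variables. If p is false, the antecedent forces (p = F, t = T, r = T), and (t -> (r & p)) -> p holds there. Either way (t -> (r & p)) -> p holds.

Only the reverse direction holds.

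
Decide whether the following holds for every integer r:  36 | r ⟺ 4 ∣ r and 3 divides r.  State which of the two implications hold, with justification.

Forward direction. If 36 ∣ r, write r = 36q. Since 36 = 9·4, r = 4·(9q), so 4 ∣ r; and since 36 = 12·3, r = 3·(12q), so 3 ∣ r.

Converse. This fails: take r = 12. Both 4 ∣ 12 and 3 ∣ 12, yet 12 is not a multiple of 36 (since 12 = 0·36 + 12), so 36 ∤ 12.

Only the forward direction holds.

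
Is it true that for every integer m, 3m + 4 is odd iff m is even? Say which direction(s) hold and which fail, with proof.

Neither direction holds.

(→) This fails: m = 3 gives 3m + 4 = 13, which is odd, but 3 is odd, not even.

(←) This also fails: m = 4 is even, but 3m + 4 = 16 is even, not odd.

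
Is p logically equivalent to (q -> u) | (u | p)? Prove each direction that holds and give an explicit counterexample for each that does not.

(⟹) Assume the antecedent. If p is true, (q -> u) | (u | p) reduces to true regardless of the other variables. If p is false, the antecedent cannot hold. Either way (q -> u) | (u | p) holds.

(⟸) This fails. Under p = F, u = F, q = F, the left side is false but the right side is true.

The forward direction holds; the converse fails.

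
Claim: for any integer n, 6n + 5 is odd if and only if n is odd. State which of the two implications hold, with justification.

Converse. Suppose n is odd. Since 6 is even, 6n is even for every n, so 6n + 5 has the same parity as 5, which is odd. Hence 6n + 5 is odd.

Forward direction. This fails: take n = 0. Then 6n + 5 = 5, which is odd, yet n = 0 is even, not odd.

The forward direction fails; the converse holds.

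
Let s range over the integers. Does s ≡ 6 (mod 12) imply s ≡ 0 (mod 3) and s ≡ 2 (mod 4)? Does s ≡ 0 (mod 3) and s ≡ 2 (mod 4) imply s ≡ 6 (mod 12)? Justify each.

(⟹) Suppose s ≡ 6 (mod 12); write s = 12j + 6. Since 3 ∣ 12, reducing mod 3 gives s ≡ 6 ≡ 0 (mod 3); since 4 ∣ 12, reducing mod 4 gives s ≡ 6 ≡ 2 (mod 4).

(⟸) Conversely, if s ≡ 0 (mod 3) and s ≡ 2 (mod 4), then by the Chinese remainder theorem s ≡ 6 (mod 12). This is exactly s ≡ 6 (mod 12).

Both directions hold.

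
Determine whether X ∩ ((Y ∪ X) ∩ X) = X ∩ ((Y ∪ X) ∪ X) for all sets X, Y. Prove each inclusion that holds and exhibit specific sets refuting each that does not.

The two sets are equal.

(⊇) Let x ∈ X ∩ ((Y ∪ X) ∪ X). Then either x ∈ X and x ∉ Y; or x ∈ X ∩ Y. In each case x ∈ X ∩ ((Y ∪ X) ∩ X), so X ∩ ((Y ∪ X) ∪ X) ⊆ X ∩ ((Y ∪ X) ∩ X).

(⊆) Let x ∈ X ∩ ((Y ∪ X) ∩ X). Then either x ∈ X and x ∉ Y; or x ∈ X ∩ Y. In each case x ∈ X ∩ ((Y ∪ X) ∪ X), so X ∩ ((Y ∪ X) ∩ X) ⊆ X ∩ ((Y ∪ X) ∪ X).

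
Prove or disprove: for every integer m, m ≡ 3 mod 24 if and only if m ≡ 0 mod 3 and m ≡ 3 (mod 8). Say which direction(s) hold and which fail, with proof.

Both implications hold.

Forward direction. Suppose m ≡ 3 (mod 24); write m = 24j + 3. Since 3 ∣ 24, reducing mod 3 gives m ≡ 3 ≡ 0 (mod 3); since 8 ∣ 24, reducing mod 8 gives m ≡ 3 (mod 8).

Converse. If m ≡ 0 (mod 3) and m ≡ 3 (mod 8), then by the Chinese remainder theorem m ≡ 3 (mod 24). This is exactly m ≡ 3 (mod 24).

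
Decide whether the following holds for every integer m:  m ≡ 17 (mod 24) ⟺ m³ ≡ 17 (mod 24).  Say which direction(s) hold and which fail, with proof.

(⇒) Suppose m ≡ 17 (mod 24). Write m = 24j + 17. Then (24j + 17)³ = 13824j³ + 29376j² + 20808j + 4913 = 24(576j³ + 1224j² + 867j + 204) + 17, so m³ ≡ 17 (mod 24).

(⇐) Conversely, suppose m³ ≡ 17 (mod 24). The only residue r in {0, …, 23} with r³ ≡ 17 (mod 24) is r = 17, so m ≡ 17 (mod 24).

Both directions hold; the statement is true.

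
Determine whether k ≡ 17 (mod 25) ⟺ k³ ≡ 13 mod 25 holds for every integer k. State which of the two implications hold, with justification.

Both implications hold.

(⟹) Suppose k ≡ 17 (mod 25). Write k = 25j + 17. Then (25j + 17)³ = 15625j³ + 31875j² + 21675j + 4913 = 25(625j³ + 1275j² + 867j + 196) + 13, so k³ ≡ 13 (mod 25).

(⟸) Conversely, suppose k³ ≡ 13 (mod 25). The only residue r in {0, …, 24} with r³ ≡ 13 (mod 25) is r = 17, so k ≡ 17 (mod 25).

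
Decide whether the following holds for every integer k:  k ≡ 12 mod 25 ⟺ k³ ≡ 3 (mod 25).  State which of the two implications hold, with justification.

Equivalent; both directions hold.

(⇒) Suppose k ≡ 12 mod 25. Write k = 25j + 12. Then (25j + 12)³ = 15625j³ + 22500j² + 10800j + 1728 = 25(625j³ + 900j² + 432j + 69) + 3, so k³ ≡ 3 (mod 25).

(⇐) Conversely, suppose k³ ≡ 3 (mod 25). The only residue r in {0, …, 24} with r³ ≡ 3 (mod 25) is r = 12, so k ≡ 12 (mod 25).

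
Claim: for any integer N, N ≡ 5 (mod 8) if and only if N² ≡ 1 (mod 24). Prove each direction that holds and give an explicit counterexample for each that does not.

Neither direction holds.

(⟹) This fails: take N = 21. Then 21 ≡ 5 (mod 8), but 21² = 441 ≡ 9 (mod 24), not 1.

(⟸) This fails: take N = 1. Then 1² = 1 ≡ 1 (mod 24), yet 1 ≡ 1 (mod 8), not 5.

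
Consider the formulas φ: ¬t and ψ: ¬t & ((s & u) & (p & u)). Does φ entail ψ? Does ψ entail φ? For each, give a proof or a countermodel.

The forward direction fails; the converse holds.

(→) This fails. Under p = F, s = F, t = F, u = F, the left side is true but the right side is false.

(←) Assume the antecedent. If p is true, the antecedent forces (p = T, s = T, t = F, u = T), and ¬t holds there. If p is false, the antecedent cannot hold. Either way ¬t holds.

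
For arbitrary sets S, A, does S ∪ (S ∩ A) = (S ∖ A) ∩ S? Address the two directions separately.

Forward inclusion. This inclusion fails. Take S = {1}, A = {1}; then 1 ∈ S ∪ (S ∩ A) but 1 ∉ (S ∖ A) ∩ S.

Reverse inclusion. Let x ∈ (S ∖ A) ∩ S. Then x ∈ S and x ∉ A, from which x ∈ S ∪ (S ∩ A).

Only the reverse inclusion holds.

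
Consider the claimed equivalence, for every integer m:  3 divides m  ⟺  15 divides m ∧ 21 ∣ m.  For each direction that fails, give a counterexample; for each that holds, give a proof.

Only the reverse direction holds.

Converse. Suppose 15 ∣ m and 21 ∣ m. Any common multiple of 15 and 21 is a multiple of their lcm; here lcm(15, 21) = 15·21/gcd(15, 21) = 315/3 = 105, so 105 ∣ m. Since 3 ∣ 105, it follows that 3 ∣ m.

Forward direction. This fails: take m = 3. Certainly 3 ∣ 3, but 15 ∤ 3.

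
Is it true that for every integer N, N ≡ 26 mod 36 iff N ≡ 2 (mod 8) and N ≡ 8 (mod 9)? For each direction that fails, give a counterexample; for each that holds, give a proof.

Only the converse holds.

Converse. If N ≡ 2 (mod 8) and N ≡ 8 (mod 9), then by the Chinese remainder theorem N ≡ 26 (mod 72). Since 26 ≡ 26 (mod 36) and 36 ∣ 72, we get N ≡ 26 (mod 36).

Forward direction. This fails: N = 62 gives 62 ≡ 26 (mod 36) but 62 ≡ 6 (mod 8), so the conjunction on the right does not hold.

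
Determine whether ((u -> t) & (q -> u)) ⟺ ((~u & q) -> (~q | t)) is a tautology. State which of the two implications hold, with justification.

(←) This fails. Under t = T, q = T, u = F, the left side is false but the right side is true.

(→) Assume the antecedent. If t is true, (~u & q) -> (~q | t) reduces to true regardless of the other variables. If t is false, the antecedent forces (t = F, q = F, u = F), and (~u & q) -> (~q | t) holds there. Either way (~u & q) -> (~q | t) holds.

Only the forward implication holds.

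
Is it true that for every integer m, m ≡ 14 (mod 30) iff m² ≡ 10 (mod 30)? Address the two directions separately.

(⟹) This fails: take m = 14. Then 14 ≡ 14 (mod 30), but 14² = 196 ≡ 16 (mod 30), not 10.

(⟸) This fails: take m = 10. Then 10² = 100 ≡ 10 (mod 30), yet 10 ≡ 10 (mod 30), not 14.

Neither implication holds.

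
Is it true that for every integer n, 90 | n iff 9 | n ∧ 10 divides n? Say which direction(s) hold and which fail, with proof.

[⇒] If 90 ∣ n, write n = 90q. Since 90 = 10·9, n = 9·(10q), so 9 ∣ n; and since 90 = 9·10, n = 10·(9q), so 10 ∣ n.

[⇐] Suppose 9 ∣ n and 10 ∣ n. Any common multiple of 9 and 10 is a multiple of their lcm; here gcd(9, 10) = 1, so lcm(9, 10) = 9·10 = 90, so 90 ∣ n.

Both implications hold.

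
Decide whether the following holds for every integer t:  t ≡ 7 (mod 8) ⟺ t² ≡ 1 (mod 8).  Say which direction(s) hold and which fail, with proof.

(⟹) Suppose t ≡ 7 (mod 8). Write t = 8j + 7. Then (8j + 7)² = 64j² + 112j + 49 = 8(8j² + 14j + 6) + 1, so t² ≡ 1 (mod 8).

(⟸) This fails: take t = 1. Then 1² = 1 ≡ 1 (mod 8), yet 1 ≡ 1 (mod 8), not 7.

The forward direction holds; the converse fails.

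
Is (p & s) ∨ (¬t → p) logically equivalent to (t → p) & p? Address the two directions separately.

Not equivalent: only (⇐) holds.

Forward direction. This fails. Under t = T, s = F, p = F, the left side is true but the right side is false.

Converse. Assume the antecedent. If t is true, (p & s) ∨ (¬t → p) reduces to true regardless of the other variables. If t is false, the antecedent forces (t = F, s = F, p = T) or (t = F, s = T, p = T), and (p & s) ∨ (¬t → p) holds there. Either way (p & s) ∨ (¬t → p) holds.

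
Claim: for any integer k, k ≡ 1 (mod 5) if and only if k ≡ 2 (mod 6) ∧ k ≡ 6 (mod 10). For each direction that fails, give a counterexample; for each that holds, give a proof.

Not equivalent: only (⇐) holds.

(⇐) If k ≡ 2 (mod 6) and k ≡ 6 (mod 10), then by the Chinese remainder theorem k ≡ 26 (mod 30). Since 26 ≡ 1 (mod 5) and 5 ∣ 30, we get k ≡ 1 (mod 5).

(⇒) This fails: k = 1 gives 1 ≡ 1 (mod 5) but 1 ≡ 1 (mod 6), so the conjunction on the right does not hold.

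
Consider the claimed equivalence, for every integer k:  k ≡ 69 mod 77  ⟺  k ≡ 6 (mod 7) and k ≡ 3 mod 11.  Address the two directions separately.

Both implications hold.

(→) Suppose k ≡ 69 (mod 77); write k = 77j + 69. Since 7 ∣ 77, reducing mod 7 gives k ≡ 69 ≡ 6 (mod 7); since 11 ∣ 77, reducing mod 11 gives k ≡ 69 ≡ 3 (mod 11).

(←) Conversely, if k ≡ 6 (mod 7) and k ≡ 3 (mod 11), then by the Chinese remainder theorem k ≡ 69 (mod 77). This is exactly k ≡ 69 (mod 77).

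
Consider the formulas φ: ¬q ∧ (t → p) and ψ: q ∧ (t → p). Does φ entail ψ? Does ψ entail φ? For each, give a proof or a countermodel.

(⟹) This fails. Under p = F, q = F, t = F, the left side is true but the right side is false.

(⟸) This fails. Under p = F, q = T, t = F, the left side is false but the right side is true.

Both directions fail.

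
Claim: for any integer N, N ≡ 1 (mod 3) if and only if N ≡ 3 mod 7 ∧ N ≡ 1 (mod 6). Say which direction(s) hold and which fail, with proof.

Not equivalent: only (⇐) holds.

(⇐) If N ≡ 3 (mod 7) and N ≡ 1 (mod 6), then by the Chinese remainder theorem N ≡ 31 (mod 42). Since 31 ≡ 1 (mod 3) and 3 ∣ 42, we get N ≡ 1 (mod 3).

(⇒) This fails: N = 1 gives 1 ≡ 1 (mod 3) but 1 ≡ 1 (mod 7), so the conjunction on the right does not hold.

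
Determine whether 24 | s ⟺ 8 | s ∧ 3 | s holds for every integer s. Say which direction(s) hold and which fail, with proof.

Converse. Suppose 8 ∣ s and 3 ∣ s. Any common multiple of 8 and 3 is a multiple of their lcm; here gcd(8, 3) = 1, so lcm(8, 3) = 8·3 = 24, so 24 ∣ s.

Forward direction. If 24 ∣ s, write s = 24q. Since 24 = 3·8, s = 8·(3q), so 8 ∣ s; and since 24 = 8·3, s = 3·(8q), so 3 ∣ s.

Both implications hold.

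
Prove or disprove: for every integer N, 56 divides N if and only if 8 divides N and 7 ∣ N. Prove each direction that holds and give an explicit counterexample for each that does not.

Both implications hold.

[⇒] If 56 ∣ N, write N = 56q. Since 56 = 7·8, N = 8·(7q), so 8 ∣ N; and since 56 = 8·7, N = 7·(8q), so 7 ∣ N.

[⇐] Suppose 8 ∣ N and 7 ∣ N. Any common multiple of 8 and 7 is a multiple of their lcm; here gcd(8, 7) = 1, so lcm(8, 7) = 8·7 = 56, so 56 ∣ N.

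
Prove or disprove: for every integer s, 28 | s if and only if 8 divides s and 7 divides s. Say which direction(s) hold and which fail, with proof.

(←) Suppose 8 ∣ s and 7 ∣ s. Any common multiple of 8 and 7 is a multiple of their lcm; here gcd(8, 7) = 1, so lcm(8, 7) = 8·7 = 56, so 56 ∣ s. Since 28 ∣ 56, it follows that 28 ∣ s.

(→) This fails: take s = 28. Certainly 28 ∣ 28, but 8 ∤ 28.

Not equivalent: only (⇐) holds.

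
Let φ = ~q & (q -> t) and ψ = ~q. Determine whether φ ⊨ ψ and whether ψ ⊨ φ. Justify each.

Equivalent; both directions hold.

(→) Assume the antecedent. If t is true, the antecedent forces (t = T, q = F), and ~q holds there. If t is false, the antecedent forces (t = F, q = F), and ~q holds there. Either way ~q holds.

(←) Assume the antecedent. If t is true, the antecedent forces (t = T, q = F), and ~q & (q -> t) holds there. If t is false, the antecedent forces (t = F, q = F), and ~q & (q -> t) holds there. Either way ~q & (q -> t) holds.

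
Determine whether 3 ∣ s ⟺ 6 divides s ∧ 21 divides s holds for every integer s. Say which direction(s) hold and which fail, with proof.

Forward direction. This fails: take s = 3. Certainly 3 ∣ 3, but 6 ∤ 3.

Converse. Suppose 6 ∣ s and 21 ∣ s. Any common multiple of 6 and 21 is a multiple of their lcm; here lcm(6, 21) = 6·21/gcd(6, 21) = 126/3 = 42, so 42 ∣ s. Since 3 ∣ 42, it follows that 3 ∣ s.

Only the converse holds.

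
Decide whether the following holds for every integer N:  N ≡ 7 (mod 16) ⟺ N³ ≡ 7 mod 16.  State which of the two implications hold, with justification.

(⇐) Suppose N³ ≡ 7 (mod 16). The only residue r in {0, …, 15} with r³ ≡ 7 (mod 16) is r = 7, so N ≡ 7 (mod 16).

(⇒) Suppose N ≡ 7 (mod 16). Write N = 16j + 7. Then (16j + 7)³ = 4096j³ + 5376j² + 2352j + 343 = 16(256j³ + 336j² + 147j + 21) + 7, so N³ ≡ 7 (mod 16).

Equivalent; both directions hold.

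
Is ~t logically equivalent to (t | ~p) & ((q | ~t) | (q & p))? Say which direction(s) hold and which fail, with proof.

Forward direction. This fails. Under q = F, p = T, t = F, the left side is true but the right side is false.

Converse. This fails. Under q = T, p = F, t = T, the left side is false but the right side is true.

Neither implication holds.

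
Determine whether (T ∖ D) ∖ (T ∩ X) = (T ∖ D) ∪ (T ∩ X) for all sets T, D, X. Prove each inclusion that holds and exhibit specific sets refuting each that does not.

(⊆) Let x ∈ (T ∖ D) ∖ (T ∩ X). Then x ∈ T and x ∉ D, X, from which x ∈ (T ∖ D) ∪ (T ∩ X).

(⊇) This inclusion fails. Take T = {1}, D = ∅, X = {1}; then 1 ∈ (T ∖ D) ∪ (T ∩ X) but 1 ∉ (T ∖ D) ∖ (T ∩ X).

Only the forward inclusion holds.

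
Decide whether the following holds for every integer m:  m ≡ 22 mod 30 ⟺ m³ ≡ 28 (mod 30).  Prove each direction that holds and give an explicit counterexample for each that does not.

[⇒] Suppose m ≡ 22 mod 30. Write m = 30j + 22. Then (30j + 22)³ = 27000j³ + 59400j² + 43560j + 10648 = 30(900j³ + 1980j² + 1452j + 354) + 28, so m³ ≡ 28 (mod 30).

[⇐] Conversely, suppose m³ ≡ 28 (mod 30). The only residue r in {0, …, 29} with r³ ≡ 28 (mod 30) is r = 22, so m ≡ 22 (mod 30).

Both directions hold.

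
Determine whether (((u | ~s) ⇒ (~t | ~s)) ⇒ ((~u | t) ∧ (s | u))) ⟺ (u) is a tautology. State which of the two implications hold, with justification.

(→) This fails. Under s = T, t = F, u = F, the left side is true but the right side is false.

(←) This fails. Under s = F, t = F, u = T, the left side is false but the right side is true.

Both directions fail.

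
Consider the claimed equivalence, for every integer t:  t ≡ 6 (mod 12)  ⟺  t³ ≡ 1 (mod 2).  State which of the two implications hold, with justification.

[⇒] This fails: take t = 6. Then 6 ≡ 6 (mod 12), but 6³ = 216 ≡ 0 (mod 2), not 1.

[⇐] This fails: take t = 1. Then 1³ = 1 ≡ 1 (mod 2), yet 1 ≡ 1 (mod 12), not 6.

(⇒) fails and (⇐) fails.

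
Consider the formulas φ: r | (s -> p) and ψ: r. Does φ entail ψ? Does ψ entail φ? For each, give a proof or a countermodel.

(⇒) fails; (⇐) holds.

(→) This fails. Under r = F, p = F, s = F, the left side is true but the right side is false.

(←) Assume the antecedent. If r is true, r | (s -> p) reduces to true regardless of the other variables. If r is false, the antecedent cannot hold. Either way r | (s -> p) holds.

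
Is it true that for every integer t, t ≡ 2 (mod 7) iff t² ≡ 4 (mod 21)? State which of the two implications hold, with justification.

Neither implication holds.

(⇒) This fails: take t = 9. Then 9 ≡ 2 (mod 7), but 9² = 81 ≡ 18 (mod 21), not 4.

(⇐) This fails: take t = 5. Then 5² = 25 ≡ 4 (mod 21), yet 5 ≡ 5 (mod 7), not 2.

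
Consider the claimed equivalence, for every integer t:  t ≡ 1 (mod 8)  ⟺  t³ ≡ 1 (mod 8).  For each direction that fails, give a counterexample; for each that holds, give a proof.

Forward direction. Suppose t ≡ 1 (mod 8). Write t = 8j + 1. Then (8j + 1)³ = 512j³ + 192j² + 24j + 1 = 8(64j³ + 24j² + 3j) + 1, so t³ ≡ 1 (mod 8).

Converse. Suppose t³ ≡ 1 (mod 8). The only residue r in {0, …, 7} with r³ ≡ 1 (mod 8) is r = 1, so t ≡ 1 (mod 8).

Both directions hold.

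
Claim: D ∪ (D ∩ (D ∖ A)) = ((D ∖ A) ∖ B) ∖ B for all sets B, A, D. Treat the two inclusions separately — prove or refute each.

The sets are not equal: only the reverse inclusion holds.

(⊆) This inclusion fails. Take B = {1}, A = ∅, D = {1}; then 1 ∈ D ∪ (D ∩ (D ∖ A)) but 1 ∉ ((D ∖ A) ∖ B) ∖ B.

(⊇) Let x ∈ ((D ∖ A) ∖ B) ∖ B. Then x ∈ D and x ∉ B, A, from which x ∈ D ∪ (D ∩ (D ∖ A)).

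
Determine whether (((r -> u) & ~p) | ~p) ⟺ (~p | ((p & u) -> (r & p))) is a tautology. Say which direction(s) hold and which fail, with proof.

The forward direction holds; the converse fails.

(⟹) Assume the antecedent. If u is true, the antecedent forces (u = T, p = F, r = F) or (u = T, p = F, r = T), and ~p | ((p & u) -> (r & p)) holds there. If u is false, ~p | ((p & u) -> (r & p)) reduces to true regardless of the other variables. Either way ~p | ((p & u) -> (r & p)) holds.

(⟸) This fails. Under u = F, p = T, r = F, the left side is false but the right side is true.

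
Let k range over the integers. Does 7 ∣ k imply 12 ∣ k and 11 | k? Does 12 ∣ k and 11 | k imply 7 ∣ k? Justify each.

[⇒] This fails: take k = 7. Certainly 7 ∣ 7, but 12 ∤ 7.

[⇐] This fails: take k = 132. Both 12 ∣ 132 and 11 ∣ 132, yet 132 is not a multiple of 7 (since 132 = 18·7 + 6), so 7 ∤ 132.

(⇒) fails and (⇐) fails.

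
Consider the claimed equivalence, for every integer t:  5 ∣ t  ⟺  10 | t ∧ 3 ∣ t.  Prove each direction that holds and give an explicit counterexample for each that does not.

[⇒] This fails: take t = 5. Certainly 5 ∣ 5, but 10 ∤ 5.

[⇐] Suppose 10 ∣ t and 3 ∣ t. Any common multiple of 10 and 3 is a multiple of their lcm; here gcd(10, 3) = 1, so lcm(10, 3) = 10·3 = 30, so 30 ∣ t. Since 5 ∣ 30, it follows that 5 ∣ t.

Only the reverse direction holds.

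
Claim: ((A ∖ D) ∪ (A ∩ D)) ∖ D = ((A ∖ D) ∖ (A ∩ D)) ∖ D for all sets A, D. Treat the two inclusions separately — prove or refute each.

(⟹) Let x ∈ ((A ∖ D) ∪ (A ∩ D)) ∖ D. Then x ∈ A and x ∉ D, from which x ∈ ((A ∖ D) ∖ (A ∩ D)) ∖ D.

(⟸) Let x ∈ ((A ∖ D) ∖ (A ∩ D)) ∖ D. Then x ∈ A and x ∉ D, from which x ∈ ((A ∖ D) ∪ (A ∩ D)) ∖ D.

Both inclusions hold; the sets are equal.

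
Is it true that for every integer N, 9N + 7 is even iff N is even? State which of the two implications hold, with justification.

(⇒) This fails: N = 1 gives 9N + 7 = 16, which is even, but 1 is odd, not even.

(⇐) This also fails: N = 2 is even, but 9N + 7 = 25 is odd, not even.

Neither direction holds.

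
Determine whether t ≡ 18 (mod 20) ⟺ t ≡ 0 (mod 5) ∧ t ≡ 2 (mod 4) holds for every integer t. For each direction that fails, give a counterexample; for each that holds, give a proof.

(→) This fails: t = 18 gives 18 ≡ 18 (mod 20) but 18 ≡ 3 (mod 5), so the conjunction on the right does not hold.

(←) This fails: t = 10 satisfies both congruences on the right (10 ≡ 0 mod 5 and 10 ≡ 2 mod 4) yet 10 ≡ 10 (mod 20), not 18.

Both directions fail.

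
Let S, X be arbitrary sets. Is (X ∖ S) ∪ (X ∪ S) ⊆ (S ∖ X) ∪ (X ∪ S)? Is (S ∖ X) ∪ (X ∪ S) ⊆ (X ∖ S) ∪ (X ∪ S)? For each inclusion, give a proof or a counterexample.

(⟹) Let x ∈ (X ∖ S) ∪ (X ∪ S). Then either x ∈ S and x ∉ X; or x ∈ X and x ∉ S; or x ∈ S ∩ X. In each case x ∈ (S ∖ X) ∪ (X ∪ S), so (X ∖ S) ∪ (X ∪ S) ⊆ (S ∖ X) ∪ (X ∪ S).

(⟸) Let x ∈ (S ∖ X) ∪ (X ∪ S). Then either x ∈ S and x ∉ X; or x ∈ X and x ∉ S; or x ∈ S ∩ X. In each case x ∈ (X ∖ S) ∪ (X ∪ S), so (S ∖ X) ∪ (X ∪ S) ⊆ (X ∖ S) ∪ (X ∪ S).

The two sets are equal.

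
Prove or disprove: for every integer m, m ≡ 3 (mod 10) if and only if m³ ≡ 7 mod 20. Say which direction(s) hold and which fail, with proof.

[⇒] This fails: take m = 13. Then 13 ≡ 3 (mod 10), but 13³ = 2197 ≡ 17 (mod 20), not 7.

[⇐] Conversely, the residues r modulo 20 with r³ ≡ 7 (mod 20) are exactly {3}, and each is ≡ 3 (mod 10).

The forward direction fails; the converse holds.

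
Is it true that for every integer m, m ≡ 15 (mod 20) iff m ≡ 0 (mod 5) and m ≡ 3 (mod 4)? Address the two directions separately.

(←) If m ≡ 0 (mod 5) and m ≡ 3 (mod 4), then by the Chinese remainder theorem m ≡ 15 (mod 20). This is exactly m ≡ 15 (mod 20).

(→) Suppose m ≡ 15 (mod 20); write m = 20j + 15. Since 5 ∣ 20, reducing mod 5 gives m ≡ 15 ≡ 0 (mod 5); since 4 ∣ 20, reducing mod 4 gives m ≡ 15 ≡ 3 (mod 4).

Both implications hold.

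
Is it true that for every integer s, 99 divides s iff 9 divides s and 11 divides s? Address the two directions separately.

Both implications hold.

[⇒] If 99 ∣ s, write s = 99q. Since 99 = 11·9, s = 9·(11q), so 9 ∣ s; and since 99 = 9·11, s = 11·(9q), so 11 ∣ s.

[⇐] Suppose 9 ∣ s and 11 ∣ s. Any common multiple of 9 and 11 is a multiple of their lcm; here gcd(9, 11) = 1, so lcm(9, 11) = 9·11 = 99, so 99 ∣ s.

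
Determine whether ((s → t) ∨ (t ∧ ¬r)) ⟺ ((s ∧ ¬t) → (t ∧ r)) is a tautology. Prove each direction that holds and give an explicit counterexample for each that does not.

(⇒) Assume the antecedent. If t is true, (s ∧ ¬t) → (t ∧ r) reduces to true regardless of the other variables. If t is false, the antecedent forces (t = F, r = F, s = F) or (t = F, r = T, s = F), and (s ∧ ¬t) → (t ∧ r) holds there. Either way (s ∧ ¬t) → (t ∧ r) holds.

(⇐) Assume the antecedent. If t is true, (s → t) ∨ (t ∧ ¬r) reduces to true regardless of the other variables. If t is false, the antecedent forces (t = F, r = F, s = F) or (t = F, r = T, s = F), and (s → t) ∨ (t ∧ ¬r) holds there. Either way (s → t) ∨ (t ∧ ¬r) holds.

Both implications hold.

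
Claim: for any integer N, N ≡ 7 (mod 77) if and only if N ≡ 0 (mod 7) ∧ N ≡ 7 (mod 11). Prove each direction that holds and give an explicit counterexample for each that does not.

(→) Suppose N ≡ 7 (mod 77); write N = 77j + 7. Since 7 ∣ 77, reducing mod 7 gives N ≡ 7 ≡ 0 (mod 7); since 11 ∣ 77, reducing mod 11 gives N ≡ 7 (mod 11).

(←) Conversely, if N ≡ 0 (mod 7) and N ≡ 7 (mod 11), then by the Chinese remainder theorem N ≡ 7 (mod 77). This is exactly N ≡ 7 (mod 77).

Both directions hold.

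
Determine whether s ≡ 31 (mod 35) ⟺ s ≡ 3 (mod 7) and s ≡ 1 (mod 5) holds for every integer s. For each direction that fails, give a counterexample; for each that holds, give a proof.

(→) Suppose s ≡ 31 (mod 35); write s = 35j + 31. Since 7 ∣ 35, reducing mod 7 gives s ≡ 31 ≡ 3 (mod 7); since 5 ∣ 35, reducing mod 5 gives s ≡ 31 ≡ 1 (mod 5).

(←) Conversely, if s ≡ 3 (mod 7) and s ≡ 1 (mod 5), then by the Chinese remainder theorem s ≡ 31 (mod 35). This is exactly s ≡ 31 (mod 35).

Both directions hold; the statement is true.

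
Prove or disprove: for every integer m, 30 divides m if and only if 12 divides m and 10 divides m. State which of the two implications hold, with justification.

Not equivalent: only (⇐) holds.

[⇒] This fails: take m = 30. Certainly 30 ∣ 30, but 12 ∤ 30.

[⇐] Suppose 12 ∣ m and 10 ∣ m. Any common multiple of 12 and 10 is a multiple of their lcm; here lcm(12, 10) = 12·10/gcd(12, 10) = 120/2 = 60, so 60 ∣ m. Since 30 ∣ 60, it follows that 30 ∣ m.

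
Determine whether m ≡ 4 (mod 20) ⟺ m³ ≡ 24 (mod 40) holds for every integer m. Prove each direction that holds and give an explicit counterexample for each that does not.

(→) Suppose m ≡ 4 (mod 20). Working modulo 40, m ∈ {4, 24}; for each such r, r³ ≡ 24 (mod 40).

(←) This fails: take m = 14. Then 14³ = 2744 ≡ 24 (mod 40), yet 14 ≡ 14 (mod 20), not 4.

The forward direction holds; the converse fails.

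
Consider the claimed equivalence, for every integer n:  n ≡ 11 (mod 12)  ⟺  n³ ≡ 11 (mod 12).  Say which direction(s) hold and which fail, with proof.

Both directions hold; the statement is true.

Forward direction. Suppose n ≡ 11 (mod 12). Write n = 12j + 11. Then (12j + 11)³ = 1728j³ + 4752j² + 4356j + 1331 = 12(144j³ + 396j² + 363j + 110) + 11, so n³ ≡ 11 (mod 12).

Converse. Suppose n³ ≡ 11 (mod 12). The only residue r in {0, …, 11} with r³ ≡ 11 (mod 12) is r = 11, so n ≡ 11 (mod 12).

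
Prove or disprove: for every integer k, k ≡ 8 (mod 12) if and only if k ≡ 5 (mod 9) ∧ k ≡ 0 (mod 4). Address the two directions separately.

Only the converse holds.

[⇒] This fails: k = 8 gives 8 ≡ 8 (mod 12) but 8 ≡ 8 (mod 9), so the conjunction on the right does not hold.

[⇐] Conversely, if k ≡ 5 (mod 9) and k ≡ 0 (mod 4), then by the Chinese remainder theorem k ≡ 32 (mod 36). Since 32 ≡ 8 (mod 12) and 12 ∣ 36, we get k ≡ 8 (mod 12).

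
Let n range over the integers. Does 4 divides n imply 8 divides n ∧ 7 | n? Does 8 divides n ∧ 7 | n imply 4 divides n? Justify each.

Only the reverse direction holds.

(⇐) Suppose 8 ∣ n and 7 ∣ n. Any common multiple of 8 and 7 is a multiple of their lcm; here gcd(8, 7) = 1, so lcm(8, 7) = 8·7 = 56, so 56 ∣ n. Since 4 ∣ 56, it follows that 4 ∣ n.

(⇒) This fails: take n = 4. Certainly 4 ∣ 4, but 8 ∤ 4.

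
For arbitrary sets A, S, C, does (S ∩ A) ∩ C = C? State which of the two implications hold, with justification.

The sets are not equal: only the forward inclusion holds.

(⟸) This inclusion fails. Take A = ∅, S = ∅, C = {1}; then 1 ∈ C but 1 ∉ (S ∩ A) ∩ C.

(⟹) Let x ∈ (S ∩ A) ∩ C. Then x ∈ A ∩ S ∩ C, from which x ∈ C.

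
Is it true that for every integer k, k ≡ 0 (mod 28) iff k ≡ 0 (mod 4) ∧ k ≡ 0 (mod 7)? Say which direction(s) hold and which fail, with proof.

Both directions hold; the statement is true.

[⇒] Suppose k ≡ 0 (mod 28); write k = 28j + 0. Since 4 ∣ 28, reducing mod 4 gives k ≡ 0 (mod 4); since 7 ∣ 28, reducing mod 7 gives k ≡ 0 (mod 7).

[⇐] Conversely, if k ≡ 0 (mod 4) and k ≡ 0 (mod 7), then by the Chinese remainder theorem k ≡ 0 (mod 28). This is exactly k ≡ 0 (mod 28).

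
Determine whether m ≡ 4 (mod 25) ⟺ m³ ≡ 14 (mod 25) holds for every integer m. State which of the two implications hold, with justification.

(→) Suppose m ≡ 4 (mod 25). Write m = 25j + 4. Then (25j + 4)³ = 15625j³ + 7500j² + 1200j + 64 = 25(625j³ + 300j² + 48j + 2) + 14, so m³ ≡ 14 (mod 25).

(←) Conversely, suppose m³ ≡ 14 (mod 25). The only residue r in {0, …, 24} with r³ ≡ 14 (mod 25) is r = 4, so m ≡ 4 (mod 25).

Equivalent; both directions hold.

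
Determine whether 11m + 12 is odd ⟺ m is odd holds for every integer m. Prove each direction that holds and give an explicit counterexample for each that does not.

(→) Suppose 11m + 12 is odd. Since 11 is odd, 11m and m have the same parity, so 11m + 12 ≡ m + 12 (mod 2). As 12 is even, 11m + 12 is odd exactly when m is odd. Thus m is odd.

(←) Conversely, suppose m is odd; write m = 2j + 1. Then 11m + 12 = 11·(2j + 1) + 12 = 2·11j + 23, which is odd.

Equivalent; both directions hold.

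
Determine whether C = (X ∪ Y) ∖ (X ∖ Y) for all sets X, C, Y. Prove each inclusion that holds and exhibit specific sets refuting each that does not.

(⊆) This inclusion fails. Take X = ∅, C = {1}, Y = ∅; then 1 ∈ C but 1 ∉ (X ∪ Y) ∖ (X ∖ Y).

(⊇) This inclusion fails. Take X = ∅, C = ∅, Y = {1}; then 1 ∈ (X ∪ Y) ∖ (X ∖ Y) but 1 ∉ C.

Both inclusions fail.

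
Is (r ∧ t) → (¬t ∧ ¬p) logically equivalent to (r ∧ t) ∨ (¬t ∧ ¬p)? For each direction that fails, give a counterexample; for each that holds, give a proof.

(⇒) This fails. Under r = F, t = T, p = F, the left side is true but the right side is false.

(⇐) This fails. Under r = T, t = T, p = F, the left side is false but the right side is true.

Neither implication holds.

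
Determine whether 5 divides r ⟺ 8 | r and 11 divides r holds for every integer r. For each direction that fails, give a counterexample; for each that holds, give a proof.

Both directions fail.

(⟹) This fails: take r = 5. Certainly 5 ∣ 5, but 8 ∤ 5.

(⟸) This fails: take r = 88. Both 8 ∣ 88 and 11 ∣ 88, yet 88 is not a multiple of 5 (since 88 = 17·5 + 3), so 5 ∤ 88.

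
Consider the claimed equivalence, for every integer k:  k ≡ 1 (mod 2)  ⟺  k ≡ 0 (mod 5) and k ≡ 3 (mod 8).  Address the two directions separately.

Only the reverse direction holds.

(→) This fails: k = 1 gives 1 ≡ 1 (mod 2) but 1 ≡ 1 (mod 5), so the conjunction on the right does not hold.

(←) Conversely, if k ≡ 0 (mod 5) and k ≡ 3 (mod 8), then by the Chinese remainder theorem k ≡ 35 (mod 40). Since 35 ≡ 1 (mod 2) and 2 ∣ 40, we get k ≡ 1 (mod 2).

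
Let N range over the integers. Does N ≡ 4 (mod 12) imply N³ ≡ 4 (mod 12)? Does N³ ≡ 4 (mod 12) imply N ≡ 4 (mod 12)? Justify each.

(⇐) This fails: take N = 10. Then 10³ = 1000 ≡ 4 (mod 12), yet 10 ≡ 10 (mod 12), not 4.

(⇒) Suppose N ≡ 4 (mod 12). Write N = 12j + 4. Then (12j + 4)³ = 1728j³ + 1728j² + 576j + 64 = 12(144j³ + 144j² + 48j + 5) + 4, so N³ ≡ 4 (mod 12).

(⇒) holds; (⇐) fails.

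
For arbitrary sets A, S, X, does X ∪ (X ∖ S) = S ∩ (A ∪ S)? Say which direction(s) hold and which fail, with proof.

(⊆) This inclusion fails. Take A = ∅, S = ∅, X = {1}; then 1 ∈ X ∪ (X ∖ S) but 1 ∉ S ∩ (A ∪ S).

(⊇) This inclusion fails. Take A = ∅, S = {1}, X = ∅; then 1 ∈ S ∩ (A ∪ S) but 1 ∉ X ∪ (X ∖ S).

(⊆) fails and (⊇) fails.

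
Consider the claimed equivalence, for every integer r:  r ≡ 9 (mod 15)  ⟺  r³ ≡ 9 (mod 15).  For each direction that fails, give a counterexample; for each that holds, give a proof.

The biconditional holds.

(⟹) Suppose r ≡ 9 (mod 15). Write r = 15j + 9. Then (15j + 9)³ = 3375j³ + 6075j² + 3645j + 729 = 15(225j³ + 405j² + 243j + 48) + 9, so r³ ≡ 9 (mod 15).

(⟸) Conversely, suppose r³ ≡ 9 (mod 15). The only residue r in {0, …, 14} with r³ ≡ 9 (mod 15) is r = 9, so r ≡ 9 (mod 15).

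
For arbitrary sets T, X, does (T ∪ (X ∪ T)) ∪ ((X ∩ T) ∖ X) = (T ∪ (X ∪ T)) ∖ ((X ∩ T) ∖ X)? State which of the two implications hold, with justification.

Both inclusions hold.

Forward inclusion. Let x ∈ (T ∪ (X ∪ T)) ∪ ((X ∩ T) ∖ X). Then either x ∈ T and x ∉ X; or x ∈ X and x ∉ T; or x ∈ T ∩ X. In each case x ∈ (T ∪ (X ∪ T)) ∖ ((X ∩ T) ∖ X), so (T ∪ (X ∪ T)) ∪ ((X ∩ T) ∖ X) ⊆ (T ∪ (X ∪ T)) ∖ ((X ∩ T) ∖ X).

Reverse inclusion. Let x ∈ (T ∪ (X ∪ T)) ∖ ((X ∩ T) ∖ X). Then either x ∈ T and x ∉ X; or x ∈ X and x ∉ T; or x ∈ T ∩ X. In each case x ∈ (T ∪ (X ∪ T)) ∪ ((X ∩ T) ∖ X), so (T ∪ (X ∪ T)) ∖ ((X ∩ T) ∖ X) ⊆ (T ∪ (X ∪ T)) ∪ ((X ∩ T) ∖ X).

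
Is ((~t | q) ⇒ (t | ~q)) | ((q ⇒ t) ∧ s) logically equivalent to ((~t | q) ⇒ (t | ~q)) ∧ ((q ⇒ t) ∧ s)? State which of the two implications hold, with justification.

Not equivalent: only (⇐) holds.

Forward direction. This fails. Under s = F, t = F, q = F, the left side is true but the right side is false.

Converse. Assume the antecedent. If t is true, the consequent reduces to true regardless of the other variables. If t is false, the antecedent forces (s = T, t = F, q = F), and the consequent holds there. Either way the consequent holds.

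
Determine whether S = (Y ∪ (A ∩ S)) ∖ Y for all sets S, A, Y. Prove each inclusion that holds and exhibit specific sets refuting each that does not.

(⟹) This inclusion fails. Take S = {1}, A = ∅, Y = ∅; then 1 ∈ S but 1 ∉ (Y ∪ (A ∩ S)) ∖ Y.

(⟸) Let x ∈ (Y ∪ (A ∩ S)) ∖ Y. Then x ∈ S ∩ A and x ∉ Y, from which x ∈ S.

(⊆) fails; (⊇) holds.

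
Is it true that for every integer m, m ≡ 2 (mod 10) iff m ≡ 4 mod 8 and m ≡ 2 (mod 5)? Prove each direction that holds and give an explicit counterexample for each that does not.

(⇒) fails; (⇐) holds.

(⇒) This fails: m = 32 gives 32 ≡ 2 (mod 10) but 32 ≡ 0 (mod 8), so the conjunction on the right does not hold.

(⇐) Conversely, if m ≡ 4 (mod 8) and m ≡ 2 (mod 5), then by the Chinese remainder theorem m ≡ 12 (mod 40). Since 12 ≡ 2 (mod 10) and 10 ∣ 40, we get m ≡ 2 (mod 10).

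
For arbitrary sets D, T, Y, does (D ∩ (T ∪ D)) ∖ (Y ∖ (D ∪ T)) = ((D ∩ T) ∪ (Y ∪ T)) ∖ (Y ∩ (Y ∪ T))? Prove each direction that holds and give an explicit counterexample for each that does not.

Both inclusions fail.

(⟹) This inclusion fails. Take D = {1}, T = ∅, Y = ∅; then 1 ∈ (D ∩ (T ∪ D)) ∖ (Y ∖ (D ∪ T)) but 1 ∉ ((D ∩ T) ∪ (Y ∪ T)) ∖ (Y ∩ (Y ∪ T)).

(⟸) This inclusion fails. Take D = ∅, T = {1}, Y = ∅; then 1 ∈ ((D ∩ T) ∪ (Y ∪ T)) ∖ (Y ∩ (Y ∪ T)) but 1 ∉ (D ∩ (T ∪ D)) ∖ (Y ∖ (D ∪ T)).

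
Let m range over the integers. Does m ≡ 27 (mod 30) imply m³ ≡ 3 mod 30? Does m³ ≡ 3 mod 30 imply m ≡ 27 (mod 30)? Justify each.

Both directions hold.

(⟹) Suppose m ≡ 27 (mod 30). Write m = 30j + 27. Then (30j + 27)³ = 27000j³ + 72900j² + 65610j + 19683 = 30(900j³ + 2430j² + 2187j + 656) + 3, so m³ ≡ 3 (mod 30).

(⟸) Conversely, suppose m³ ≡ 3 (mod 30). The only residue r in {0, …, 29} with r³ ≡ 3 (mod 30) is r = 27, so m ≡ 27 (mod 30).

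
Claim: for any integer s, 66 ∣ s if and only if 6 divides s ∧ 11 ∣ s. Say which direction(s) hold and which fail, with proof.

Forward direction. If 66 ∣ s, write s = 66q. Since 66 = 11·6, s = 6·(11q), so 6 ∣ s; and since 66 = 6·11, s = 11·(6q), so 11 ∣ s.

Converse. Suppose 6 ∣ s and 11 ∣ s. Any common multiple of 6 and 11 is a multiple of their lcm; here gcd(6, 11) = 1, so lcm(6, 11) = 6·11 = 66, so 66 ∣ s.

The biconditional holds.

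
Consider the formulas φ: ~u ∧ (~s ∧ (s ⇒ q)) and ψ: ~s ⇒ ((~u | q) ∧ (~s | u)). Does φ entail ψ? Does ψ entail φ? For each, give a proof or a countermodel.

Not equivalent: only (⇒) holds.

(⟹) Assume the antecedent. If u is true, the antecedent cannot hold. If u is false, ~s ⇒ ((~u | q) ∧ (~s | u)) reduces to true regardless of the other variables. Either way ~s ⇒ ((~u | q) ∧ (~s | u)) holds.

(⟸) This fails. Under u = F, s = T, q = F, the left side is false but the right side is true.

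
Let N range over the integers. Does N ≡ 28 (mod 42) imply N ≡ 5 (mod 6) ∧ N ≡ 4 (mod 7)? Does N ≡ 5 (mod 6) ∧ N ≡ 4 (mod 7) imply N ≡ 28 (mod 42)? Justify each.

(⇒) This fails: N = 28 gives 28 ≡ 28 (mod 42) but 28 ≡ 4 (mod 6), so the conjunction on the right does not hold.

(⇐) This fails: N = 11 satisfies both congruences on the right (11 ≡ 5 mod 6 and 11 ≡ 4 mod 7) yet 11 ≡ 11 (mod 42), not 28.

Both directions fail.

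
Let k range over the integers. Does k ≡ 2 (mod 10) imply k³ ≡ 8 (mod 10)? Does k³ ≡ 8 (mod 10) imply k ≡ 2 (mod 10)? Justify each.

Both directions hold; the statement is true.

(⇒) Suppose k ≡ 2 (mod 10). Write k = 10j + 2. Then (10j + 2)³ = 1000j³ + 600j² + 120j + 8 = 10(100j³ + 60j² + 12j) + 8, so k³ ≡ 8 (mod 10).

(⇐) Conversely, suppose k³ ≡ 8 (mod 10). The only residue r in {0, …, 9} with r³ ≡ 8 (mod 10) is r = 2, so k ≡ 2 (mod 10).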